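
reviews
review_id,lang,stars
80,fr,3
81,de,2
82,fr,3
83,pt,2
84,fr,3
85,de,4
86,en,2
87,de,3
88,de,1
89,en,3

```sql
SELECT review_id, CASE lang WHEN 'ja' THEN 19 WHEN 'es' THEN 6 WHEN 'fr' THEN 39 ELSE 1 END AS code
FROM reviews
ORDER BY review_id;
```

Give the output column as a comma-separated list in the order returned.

39, 1, 39, 1, 39, 1, 1, 1, 1, 1

review_id=80: lang='fr' → 39
review_id=81: ELSE → 1
review_id=82: lang='fr' → 39
review_id=83: ELSE → 1
review_id=84: lang='fr' → 39
review_id=85: ELSE → 1
review_id=86: ELSE → 1
review_id=87: ELSE → 1
review_id=88: ELSE → 1
review_id=89: ELSE → 1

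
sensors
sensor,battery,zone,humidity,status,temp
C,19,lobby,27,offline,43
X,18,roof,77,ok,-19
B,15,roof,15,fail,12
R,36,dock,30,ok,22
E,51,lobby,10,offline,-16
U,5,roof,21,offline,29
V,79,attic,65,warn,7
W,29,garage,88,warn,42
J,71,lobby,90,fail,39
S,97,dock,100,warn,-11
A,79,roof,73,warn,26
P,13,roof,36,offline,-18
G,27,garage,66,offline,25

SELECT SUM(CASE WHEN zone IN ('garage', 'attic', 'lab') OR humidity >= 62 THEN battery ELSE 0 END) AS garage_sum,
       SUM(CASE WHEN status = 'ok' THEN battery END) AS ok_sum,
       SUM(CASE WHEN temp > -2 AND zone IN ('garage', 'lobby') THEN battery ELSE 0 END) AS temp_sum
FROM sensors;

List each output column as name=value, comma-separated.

garage_sum=400, ok_sum=54, temp_sum=146

[garage_sum: zone IN ('garage', 'attic', 'lab') OR humidity >= 62]
sensor=C: ✗
sensor=X: ✓ → 18
sensor=B: ✗
sensor=R: ✗
sensor=E: ✗
sensor=U: ✗
sensor=V: ✓ → 79
sensor=W: ✓ → 29
sensor=J: ✓ → 71
sensor=S: ✓ → 97
sensor=A: ✓ → 79
sensor=P: ✗
sensor=G: ✓ → 27
garage_sum = 18 + 79 + 29 + 71 + 97 + 79 + 27 = 400
—
[ok_sum: status = 'ok']
sensor=C: ✗
sensor=X: ✓ → 18
sensor=B: ✗
sensor=R: ✓ → 36
sensor=E: ✗
sensor=U: ✗
sensor=V: ✗
sensor=W: ✗
sensor=J: ✗
sensor=S: ✗
sensor=A: ✗
sensor=P: ✗
sensor=G: ✗
ok_sum = 18 + 36 = 54
—
[temp_sum: temp > -2 AND zone IN ('garage', 'lobby')]
sensor=C: ✓ → 19
sensor=X: ✗
sensor=B: ✗
sensor=R: ✗
sensor=E: ✗
sensor=U: ✗
sensor=V: ✗
sensor=W: ✓ → 29
sensor=J: ✓ → 71
sensor=S: ✗
sensor=A: ✗
sensor=P: ✗
sensor=G: ✓ → 27
temp_sum = 19 + 29 + 71 + 27 = 146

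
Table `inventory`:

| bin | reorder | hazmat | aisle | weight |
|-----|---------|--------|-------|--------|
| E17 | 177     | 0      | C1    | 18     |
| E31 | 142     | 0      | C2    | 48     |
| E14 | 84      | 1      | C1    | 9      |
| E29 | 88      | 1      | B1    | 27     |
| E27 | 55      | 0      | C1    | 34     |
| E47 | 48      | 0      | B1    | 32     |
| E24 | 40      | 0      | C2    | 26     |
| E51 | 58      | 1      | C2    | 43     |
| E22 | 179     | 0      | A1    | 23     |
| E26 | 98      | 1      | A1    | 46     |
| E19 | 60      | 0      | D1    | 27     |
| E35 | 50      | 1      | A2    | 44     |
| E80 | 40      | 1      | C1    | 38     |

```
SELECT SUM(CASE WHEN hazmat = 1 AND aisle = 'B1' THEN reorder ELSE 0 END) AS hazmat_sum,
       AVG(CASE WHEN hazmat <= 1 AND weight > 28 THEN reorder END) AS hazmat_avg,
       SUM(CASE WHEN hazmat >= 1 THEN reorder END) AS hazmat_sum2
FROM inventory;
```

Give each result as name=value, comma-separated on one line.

hazmat_sum=88, hazmat_avg=70.1428571429, hazmat_sum2=418

[hazmat_sum: hazmat = 1 AND aisle = 'B1']
bin=E17: ✗
bin=E31: ✗
bin=E14: ✗
bin=E29: ✓ → 88
bin=E27: ✗
bin=E47: ✗
bin=E24: ✗
bin=E51: ✗
bin=E22: ✗
bin=E26: ✗
bin=E19: ✗
bin=E35: ✗
bin=E80: ✗
hazmat_sum = 88
—
[hazmat_avg: hazmat <= 1 AND weight > 28]
bin=E17: ✗
bin=E31: ✓ → 142
bin=E14: ✗
bin=E29: ✗
bin=E27: ✓ → 55
bin=E47: ✓ → 48
bin=E24: ✗
bin=E51: ✓ → 58
bin=E22: ✗
bin=E26: ✓ → 98
bin=E19: ✗
bin=E35: ✓ → 50
bin=E80: ✓ → 40
hazmat_avg = (142 + 55 + 48 + 58 + 98 + 50 + 40) / 7 = 70.1428571429
—
[hazmat_sum2: hazmat >= 1]
bin=E17: ✗
bin=E31: ✗
bin=E14: ✓ → 84
bin=E29: ✓ → 88
bin=E27: ✗
bin=E47: ✗
bin=E24: ✗
bin=E51: ✓ → 58
bin=E22: ✗
bin=E26: ✓ → 98
bin=E19: ✗
bin=E35: ✓ → 50
bin=E80: ✓ → 40
hazmat_sum2 = 84 + 88 + 58 + 98 + 50 + 40 = 418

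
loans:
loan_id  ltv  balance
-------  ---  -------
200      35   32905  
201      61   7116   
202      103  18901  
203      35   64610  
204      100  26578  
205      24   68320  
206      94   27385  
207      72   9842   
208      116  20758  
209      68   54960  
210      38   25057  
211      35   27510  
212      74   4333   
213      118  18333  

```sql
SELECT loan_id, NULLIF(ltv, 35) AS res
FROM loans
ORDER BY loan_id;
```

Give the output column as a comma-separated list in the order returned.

loan_id=200: ltv=35 vs 35: equal → NULL
loan_id=201: ltv=61 vs 35: differ → 61
loan_id=202: ltv=103 vs 35: differ → 103
loan_id=203: ltv=35 vs 35: equal → NULL
loan_id=204: ltv=100 vs 35: differ → 100
loan_id=205: ltv=24 vs 35: differ → 24
loan_id=206: ltv=94 vs 35: differ → 94
loan_id=207: ltv=72 vs 35: differ → 72
loan_id=208: ltv=116 vs 35: differ → 116
loan_id=209: ltv=68 vs 35: differ → 68
loan_id=210: ltv=38 vs 35: differ → 38
loan_id=211: ltv=35 vs 35: equal → NULL
loan_id=212: ltv=74 vs 35: differ → 74
loan_id=213: ltv=118 vs 35: differ → 118

NULL, 61, 103, NULL, 100, 24, 94, 72, 116, 68, 38, NULL, 74, 118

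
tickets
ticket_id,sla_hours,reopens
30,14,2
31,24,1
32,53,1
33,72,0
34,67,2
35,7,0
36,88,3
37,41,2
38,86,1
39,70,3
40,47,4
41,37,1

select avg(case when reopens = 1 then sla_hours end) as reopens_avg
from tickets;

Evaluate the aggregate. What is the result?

ticket_id=30: ✗
ticket_id=31: ✓ → 24
ticket_id=32: ✓ → 53
ticket_id=33: ✗
ticket_id=34: ✗
ticket_id=35: ✗
ticket_id=36: ✗
ticket_id=37: ✗
ticket_id=38: ✓ → 86
ticket_id=39: ✗
ticket_id=40: ✗
ticket_id=41: ✓ → 37
reopens_avg = (24 + 53 + 86 + 37) / 4 = 50

50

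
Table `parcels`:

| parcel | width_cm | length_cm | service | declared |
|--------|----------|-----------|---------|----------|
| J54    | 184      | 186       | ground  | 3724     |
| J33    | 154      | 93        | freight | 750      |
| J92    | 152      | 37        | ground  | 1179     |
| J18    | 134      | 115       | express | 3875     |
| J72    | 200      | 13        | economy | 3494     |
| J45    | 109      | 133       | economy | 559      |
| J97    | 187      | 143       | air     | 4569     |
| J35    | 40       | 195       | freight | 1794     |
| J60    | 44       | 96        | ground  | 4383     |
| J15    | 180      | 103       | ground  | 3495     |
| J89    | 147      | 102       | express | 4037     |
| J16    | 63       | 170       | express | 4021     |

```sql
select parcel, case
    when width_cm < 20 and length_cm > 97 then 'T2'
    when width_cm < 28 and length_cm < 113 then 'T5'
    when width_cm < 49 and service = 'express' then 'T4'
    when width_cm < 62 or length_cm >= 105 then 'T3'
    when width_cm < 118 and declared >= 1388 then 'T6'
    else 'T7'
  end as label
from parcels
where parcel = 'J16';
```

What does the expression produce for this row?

T3

parcel = J16: width_cm=63, length_cm=170, service=express, declared=4021.
width_cm < 20 and length_cm > 97 → false
width_cm < 28 and length_cm < 113 → false
width_cm < 49 and service = 'express' → false
width_cm < 62 or length_cm >= 105 → true → T3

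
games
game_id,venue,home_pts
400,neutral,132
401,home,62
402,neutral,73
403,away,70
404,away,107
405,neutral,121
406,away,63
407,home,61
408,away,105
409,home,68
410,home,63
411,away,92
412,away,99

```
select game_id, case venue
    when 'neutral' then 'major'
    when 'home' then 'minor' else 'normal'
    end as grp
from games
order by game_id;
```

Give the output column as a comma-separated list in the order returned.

major, minor, major, normal, normal, major, normal, minor, normal, minor, minor, normal, normal

game_id=400: venue='neutral' → major
game_id=401: venue='home' → minor
game_id=402: venue='neutral' → major
game_id=403: ELSE → normal
game_id=404: ELSE → normal
game_id=405: venue='neutral' → major
game_id=406: ELSE → normal
game_id=407: venue='home' → minor
game_id=408: ELSE → normal
game_id=409: venue='home' → minor
game_id=410: venue='home' → minor
game_id=411: ELSE → normal
game_id=412: ELSE → normal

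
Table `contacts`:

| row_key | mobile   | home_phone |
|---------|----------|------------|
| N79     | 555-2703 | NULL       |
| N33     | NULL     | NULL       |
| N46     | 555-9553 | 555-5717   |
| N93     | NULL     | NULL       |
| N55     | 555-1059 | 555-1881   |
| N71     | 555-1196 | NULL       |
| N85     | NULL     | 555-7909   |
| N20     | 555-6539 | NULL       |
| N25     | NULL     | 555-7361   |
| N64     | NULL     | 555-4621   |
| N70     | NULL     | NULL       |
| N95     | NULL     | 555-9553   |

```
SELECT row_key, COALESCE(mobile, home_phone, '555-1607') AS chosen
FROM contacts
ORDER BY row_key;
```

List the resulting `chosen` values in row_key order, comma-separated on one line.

row_key=N20: mobile=555-6539 → 555-6539
row_key=N25: mobile=NULL, home_phone=555-7361 → 555-7361
row_key=N33: mobile=NULL, home_phone=NULL, → literal 555-1607 → 555-1607
row_key=N46: mobile=555-9553 → 555-9553
row_key=N55: mobile=555-1059 → 555-1059
row_key=N64: mobile=NULL, home_phone=555-4621 → 555-4621
row_key=N70: mobile=NULL, home_phone=NULL, → literal 555-1607 → 555-1607
row_key=N71: mobile=555-1196 → 555-1196
row_key=N79: mobile=555-2703 → 555-2703
row_key=N85: mobile=NULL, home_phone=555-7909 → 555-7909
row_key=N93: mobile=NULL, home_phone=NULL, → literal 555-1607 → 555-1607
row_key=N95: mobile=NULL, home_phone=555-9553 → 555-9553

555-6539, 555-7361, 555-1607, 555-9553, 555-1059, 555-4621, 555-1607, 555-1196, 555-2703, 555-7909, 555-1607, 555-9553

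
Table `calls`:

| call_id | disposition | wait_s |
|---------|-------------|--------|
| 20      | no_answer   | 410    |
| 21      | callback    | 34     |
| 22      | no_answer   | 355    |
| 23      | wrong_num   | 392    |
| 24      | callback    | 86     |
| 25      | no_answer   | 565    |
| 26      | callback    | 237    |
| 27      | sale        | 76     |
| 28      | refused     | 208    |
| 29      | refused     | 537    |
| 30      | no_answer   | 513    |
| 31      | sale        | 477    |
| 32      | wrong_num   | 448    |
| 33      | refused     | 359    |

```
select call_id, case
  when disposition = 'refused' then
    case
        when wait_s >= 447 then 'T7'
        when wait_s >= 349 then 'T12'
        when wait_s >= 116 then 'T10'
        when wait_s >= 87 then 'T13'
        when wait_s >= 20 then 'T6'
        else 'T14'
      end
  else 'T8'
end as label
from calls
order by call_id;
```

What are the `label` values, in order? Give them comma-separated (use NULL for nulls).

T8, T8, T8, T8, T8, T8, T8, T8, T10, T7, T8, T8, T8, T12

call_id=20: disposition='no_answer' → outer ELSE → T8
call_id=21: disposition='callback' → outer ELSE → T8
call_id=22: disposition='no_answer' → outer ELSE → T8
call_id=23: disposition='wrong_num' → outer ELSE → T8
call_id=24: disposition='callback' → outer ELSE → T8
call_id=25: disposition='no_answer' → outer ELSE → T8
call_id=26: disposition='callback' → outer ELSE → T8
call_id=27: disposition='sale' → outer ELSE → T8
call_id=28: disposition='refused' → inner[wait_s >= 116] → T10
call_id=29: disposition='refused' → inner[wait_s >= 447] → T7
call_id=30: disposition='no_answer' → outer ELSE → T8
call_id=31: disposition='sale' → outer ELSE → T8
call_id=32: disposition='wrong_num' → outer ELSE → T8
call_id=33: disposition='refused' → inner[wait_s >= 349] → T12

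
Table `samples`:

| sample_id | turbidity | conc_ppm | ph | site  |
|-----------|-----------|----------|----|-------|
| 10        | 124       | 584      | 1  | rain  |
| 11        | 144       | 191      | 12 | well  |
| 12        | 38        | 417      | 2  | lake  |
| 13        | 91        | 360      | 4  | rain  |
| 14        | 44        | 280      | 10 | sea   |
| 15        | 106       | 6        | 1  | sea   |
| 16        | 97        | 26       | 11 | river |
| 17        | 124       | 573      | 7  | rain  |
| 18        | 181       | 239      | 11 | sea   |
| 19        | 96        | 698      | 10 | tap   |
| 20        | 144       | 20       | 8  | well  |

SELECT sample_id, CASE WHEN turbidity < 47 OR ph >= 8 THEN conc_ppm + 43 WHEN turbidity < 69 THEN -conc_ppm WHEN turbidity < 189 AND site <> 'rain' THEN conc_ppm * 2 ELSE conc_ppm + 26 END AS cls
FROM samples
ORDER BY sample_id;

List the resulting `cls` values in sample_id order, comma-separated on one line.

sample_id=10: ELSE → 610
sample_id=11: turbidity < 47 OR ph >= 8 → 234
sample_id=12: turbidity < 47 OR ph >= 8 → 460
sample_id=13: ELSE → 386
sample_id=14: turbidity < 47 OR ph >= 8 → 323
sample_id=15: turbidity < 189 AND site <> 'rain' → 12
sample_id=16: turbidity < 47 OR ph >= 8 → 69
sample_id=17: ELSE → 599
sample_id=18: turbidity < 47 OR ph >= 8 → 282
sample_id=19: turbidity < 47 OR ph >= 8 → 741
sample_id=20: turbidity < 47 OR ph >= 8 → 63

610, 234, 460, 386, 323, 12, 69, 599, 282, 741, 63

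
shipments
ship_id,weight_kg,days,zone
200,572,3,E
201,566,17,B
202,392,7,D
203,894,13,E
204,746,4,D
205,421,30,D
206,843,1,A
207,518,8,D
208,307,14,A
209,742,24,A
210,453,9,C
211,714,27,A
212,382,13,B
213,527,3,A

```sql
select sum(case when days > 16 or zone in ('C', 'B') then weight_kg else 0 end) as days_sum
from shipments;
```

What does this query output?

ship_id=200: ✗
ship_id=201: ✓ → 566
ship_id=202: ✗
ship_id=203: ✗
ship_id=204: ✗
ship_id=205: ✓ → 421
ship_id=206: ✗
ship_id=207: ✗
ship_id=208: ✗
ship_id=209: ✓ → 742
ship_id=210: ✓ → 453
ship_id=211: ✓ → 714
ship_id=212: ✓ → 382
ship_id=213: ✗
days_sum = 566 + 421 + 742 + 453 + 714 + 382 = 3278

3278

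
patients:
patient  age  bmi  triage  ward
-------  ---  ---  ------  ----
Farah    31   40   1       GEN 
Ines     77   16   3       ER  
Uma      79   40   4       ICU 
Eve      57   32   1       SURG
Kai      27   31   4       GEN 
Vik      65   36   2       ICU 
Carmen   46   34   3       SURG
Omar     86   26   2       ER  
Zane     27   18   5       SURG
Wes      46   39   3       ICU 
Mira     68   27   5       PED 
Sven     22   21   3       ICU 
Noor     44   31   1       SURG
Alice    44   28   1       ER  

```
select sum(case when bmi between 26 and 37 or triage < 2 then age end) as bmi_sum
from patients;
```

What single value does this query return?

468

patient=Farah: ✓ → 31
patient=Ines: ✗
patient=Uma: ✗
patient=Eve: ✓ → 57
patient=Kai: ✓ → 27
patient=Vik: ✓ → 65
patient=Carmen: ✓ → 46
patient=Omar: ✓ → 86
patient=Zane: ✗
patient=Wes: ✗
patient=Mira: ✓ → 68
patient=Sven: ✗
patient=Noor: ✓ → 44
patient=Alice: ✓ → 44
bmi_sum = 31 + 57 + 27 + 65 + 46 + 86 + 68 + 44 + 44 = 468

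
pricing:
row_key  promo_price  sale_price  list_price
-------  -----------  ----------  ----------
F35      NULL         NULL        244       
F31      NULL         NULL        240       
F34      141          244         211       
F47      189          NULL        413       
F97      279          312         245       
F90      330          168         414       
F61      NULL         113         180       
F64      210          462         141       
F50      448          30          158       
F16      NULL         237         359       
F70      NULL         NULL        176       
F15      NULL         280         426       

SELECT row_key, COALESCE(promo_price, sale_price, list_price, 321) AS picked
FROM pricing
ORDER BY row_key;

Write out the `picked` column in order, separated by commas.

row_key=F15: promo_price=NULL, sale_price=280 → 280
row_key=F16: promo_price=NULL, sale_price=237 → 237
row_key=F31: promo_price=NULL, sale_price=NULL, list_price=240 → 240
row_key=F34: promo_price=141 → 141
row_key=F35: promo_price=NULL, sale_price=NULL, list_price=244 → 244
row_key=F47: promo_price=189 → 189
row_key=F50: promo_price=448 → 448
row_key=F61: promo_price=NULL, sale_price=113 → 113
row_key=F64: promo_price=210 → 210
row_key=F70: promo_price=NULL, sale_price=NULL, list_price=176 → 176
row_key=F90: promo_price=330 → 330
row_key=F97: promo_price=279 → 279

280, 237, 240, 141, 244, 189, 448, 113, 210, 176, 330, 279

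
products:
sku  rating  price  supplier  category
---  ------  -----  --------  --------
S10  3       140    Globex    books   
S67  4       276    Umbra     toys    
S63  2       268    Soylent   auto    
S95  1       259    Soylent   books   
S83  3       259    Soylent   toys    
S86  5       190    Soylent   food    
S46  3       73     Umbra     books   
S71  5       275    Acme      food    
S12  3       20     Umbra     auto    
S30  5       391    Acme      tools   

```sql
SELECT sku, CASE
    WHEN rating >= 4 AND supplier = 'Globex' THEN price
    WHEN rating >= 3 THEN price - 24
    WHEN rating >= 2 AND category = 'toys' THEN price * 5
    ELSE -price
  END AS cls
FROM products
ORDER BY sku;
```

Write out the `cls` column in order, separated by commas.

116, -4, 367, 49, -268, 252, 251, 235, 166, -259

sku=S10: rating >= 3 → 116
sku=S12: rating >= 3 → -4
sku=S30: rating >= 3 → 367
sku=S46: rating >= 3 → 49
sku=S63: ELSE → -268
sku=S67: rating >= 3 → 252
sku=S71: rating >= 3 → 251
sku=S83: rating >= 3 → 235
sku=S86: rating >= 3 → 166
sku=S95: ELSE → -259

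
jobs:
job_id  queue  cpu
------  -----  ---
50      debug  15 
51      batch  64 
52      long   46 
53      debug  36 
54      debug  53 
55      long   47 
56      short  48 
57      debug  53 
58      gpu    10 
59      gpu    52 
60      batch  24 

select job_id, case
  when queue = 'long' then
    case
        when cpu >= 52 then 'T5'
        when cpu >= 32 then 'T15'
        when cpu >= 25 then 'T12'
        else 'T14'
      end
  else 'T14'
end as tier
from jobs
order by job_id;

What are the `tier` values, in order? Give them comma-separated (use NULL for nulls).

job_id=50: queue='debug' → outer ELSE → T14
job_id=51: queue='batch' → outer ELSE → T14
job_id=52: queue='long' → inner[cpu >= 32] → T15
job_id=53: queue='debug' → outer ELSE → T14
job_id=54: queue='debug' → outer ELSE → T14
job_id=55: queue='long' → inner[cpu >= 32] → T15
job_id=56: queue='short' → outer ELSE → T14
job_id=57: queue='debug' → outer ELSE → T14
job_id=58: queue='gpu' → outer ELSE → T14
job_id=59: queue='gpu' → outer ELSE → T14
job_id=60: queue='batch' → outer ELSE → T14

T14, T14, T15, T14, T14, T15, T14, T14, T14, T14, T14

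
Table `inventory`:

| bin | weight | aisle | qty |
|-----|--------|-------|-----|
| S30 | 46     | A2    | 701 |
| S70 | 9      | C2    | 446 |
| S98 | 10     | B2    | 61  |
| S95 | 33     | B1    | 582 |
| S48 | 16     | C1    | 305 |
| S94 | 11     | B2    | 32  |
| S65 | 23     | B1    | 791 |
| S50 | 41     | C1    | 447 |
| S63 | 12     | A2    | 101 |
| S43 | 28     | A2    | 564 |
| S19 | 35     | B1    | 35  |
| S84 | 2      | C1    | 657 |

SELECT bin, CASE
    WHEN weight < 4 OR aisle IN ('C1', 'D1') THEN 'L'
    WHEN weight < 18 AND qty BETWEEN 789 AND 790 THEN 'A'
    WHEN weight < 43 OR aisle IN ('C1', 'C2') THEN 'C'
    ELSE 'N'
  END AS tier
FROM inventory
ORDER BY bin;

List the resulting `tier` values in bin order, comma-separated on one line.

bin=S19: weight < 43 OR aisle IN ('C1', 'C2') → C
bin=S30: ELSE → N
bin=S43: weight < 43 OR aisle IN ('C1', 'C2') → C
bin=S48: weight < 4 OR aisle IN ('C1', 'D1') → L
bin=S50: weight < 4 OR aisle IN ('C1', 'D1') → L
bin=S63: weight < 43 OR aisle IN ('C1', 'C2') → C
bin=S65: weight < 43 OR aisle IN ('C1', 'C2') → C
bin=S70: weight < 43 OR aisle IN ('C1', 'C2') → C
bin=S84: weight < 4 OR aisle IN ('C1', 'D1') → L
bin=S94: weight < 43 OR aisle IN ('C1', 'C2') → C
bin=S95: weight < 43 OR aisle IN ('C1', 'C2') → C
bin=S98: weight < 43 OR aisle IN ('C1', 'C2') → C

C, N, C, L, L, C, C, C, L, C, C, C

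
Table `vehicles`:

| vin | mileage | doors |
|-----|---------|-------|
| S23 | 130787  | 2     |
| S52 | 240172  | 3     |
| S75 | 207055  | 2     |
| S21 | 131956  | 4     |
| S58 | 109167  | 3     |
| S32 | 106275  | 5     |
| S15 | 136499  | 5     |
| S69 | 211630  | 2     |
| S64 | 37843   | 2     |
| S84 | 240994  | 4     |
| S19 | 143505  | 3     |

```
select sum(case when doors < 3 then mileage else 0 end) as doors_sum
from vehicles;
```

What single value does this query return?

vin=S23: ✓ → 130787
vin=S52: ✗
vin=S75: ✓ → 207055
vin=S21: ✗
vin=S58: ✗
vin=S32: ✗
vin=S15: ✗
vin=S69: ✓ → 211630
vin=S64: ✓ → 37843
vin=S84: ✗
vin=S19: ✗
doors_sum = 130787 + 207055 + 211630 + 37843 = 587315

587315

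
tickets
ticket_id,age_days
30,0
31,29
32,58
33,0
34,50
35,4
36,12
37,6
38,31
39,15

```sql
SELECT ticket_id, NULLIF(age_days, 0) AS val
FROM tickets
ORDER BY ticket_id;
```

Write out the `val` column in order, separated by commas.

NULL, 29, 58, NULL, 50, 4, 12, 6, 31, 15

ticket_id=30: age_days=0 vs 0: equal → NULL
ticket_id=31: age_days=29 vs 0: differ → 29
ticket_id=32: age_days=58 vs 0: differ → 58
ticket_id=33: age_days=0 vs 0: equal → NULL
ticket_id=34: age_days=50 vs 0: differ → 50
ticket_id=35: age_days=4 vs 0: differ → 4
ticket_id=36: age_days=12 vs 0: differ → 12
ticket_id=37: age_days=6 vs 0: differ → 6
ticket_id=38: age_days=31 vs 0: differ → 31
ticket_id=39: age_days=15 vs 0: differ → 15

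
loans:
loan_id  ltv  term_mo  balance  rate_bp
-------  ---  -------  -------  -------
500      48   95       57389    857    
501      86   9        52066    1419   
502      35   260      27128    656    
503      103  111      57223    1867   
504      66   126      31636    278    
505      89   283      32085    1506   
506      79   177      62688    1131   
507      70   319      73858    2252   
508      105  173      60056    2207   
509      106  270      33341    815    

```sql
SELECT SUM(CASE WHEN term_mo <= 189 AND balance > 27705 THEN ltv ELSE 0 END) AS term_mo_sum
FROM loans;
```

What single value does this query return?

loan_id=500: ✓ → 48
loan_id=501: ✓ → 86
loan_id=502: ✗
loan_id=503: ✓ → 103
loan_id=504: ✓ → 66
loan_id=505: ✗
loan_id=506: ✓ → 79
loan_id=507: ✗
loan_id=508: ✓ → 105
loan_id=509: ✗
term_mo_sum = 48 + 86 + 103 + 66 + 79 + 105 = 487

487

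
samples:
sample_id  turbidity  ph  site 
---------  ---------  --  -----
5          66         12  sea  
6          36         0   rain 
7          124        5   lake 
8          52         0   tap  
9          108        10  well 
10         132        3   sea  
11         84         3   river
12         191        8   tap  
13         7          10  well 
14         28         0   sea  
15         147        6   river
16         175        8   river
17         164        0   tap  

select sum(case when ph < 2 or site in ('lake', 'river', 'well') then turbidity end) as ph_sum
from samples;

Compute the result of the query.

sample_id=5: ✗
sample_id=6: ✓ → 36
sample_id=7: ✓ → 124
sample_id=8: ✓ → 52
sample_id=9: ✓ → 108
sample_id=10: ✗
sample_id=11: ✓ → 84
sample_id=12: ✗
sample_id=13: ✓ → 7
sample_id=14: ✓ → 28
sample_id=15: ✓ → 147
sample_id=16: ✓ → 175
sample_id=17: ✓ → 164
ph_sum = 36 + 124 + 52 + 108 + 84 + 7 + 28 + 147 + 175 + 164 = 925

925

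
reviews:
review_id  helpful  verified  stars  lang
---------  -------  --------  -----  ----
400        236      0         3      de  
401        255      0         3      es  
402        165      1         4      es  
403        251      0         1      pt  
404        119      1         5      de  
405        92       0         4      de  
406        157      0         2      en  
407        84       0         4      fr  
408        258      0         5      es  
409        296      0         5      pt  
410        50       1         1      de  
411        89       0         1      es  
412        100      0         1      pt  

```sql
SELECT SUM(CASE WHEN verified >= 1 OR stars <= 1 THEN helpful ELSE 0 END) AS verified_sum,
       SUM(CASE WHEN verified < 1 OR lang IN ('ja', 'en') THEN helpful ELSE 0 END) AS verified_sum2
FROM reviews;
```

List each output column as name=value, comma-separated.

[verified_sum: verified >= 1 OR stars <= 1]
review_id=400: ✗
review_id=401: ✗
review_id=402: ✓ → 165
review_id=403: ✓ → 251
review_id=404: ✓ → 119
review_id=405: ✗
review_id=406: ✗
review_id=407: ✗
review_id=408: ✗
review_id=409: ✗
review_id=410: ✓ → 50
review_id=411: ✓ → 89
review_id=412: ✓ → 100
verified_sum = 165 + 251 + 119 + 50 + 89 + 100 = 774
—
[verified_sum2: verified < 1 OR lang IN ('ja', 'en')]
review_id=400: ✓ → 236
review_id=401: ✓ → 255
review_id=402: ✗
review_id=403: ✓ → 251
review_id=404: ✗
review_id=405: ✓ → 92
review_id=406: ✓ → 157
review_id=407: ✓ → 84
review_id=408: ✓ → 258
review_id=409: ✓ → 296
review_id=410: ✗
review_id=411: ✓ → 89
review_id=412: ✓ → 100
verified_sum2 = 236 + 255 + 251 + 92 + 157 + 84 + 258 + 296 + 89 + 100 = 1818

verified_sum=774, verified_sum2=1818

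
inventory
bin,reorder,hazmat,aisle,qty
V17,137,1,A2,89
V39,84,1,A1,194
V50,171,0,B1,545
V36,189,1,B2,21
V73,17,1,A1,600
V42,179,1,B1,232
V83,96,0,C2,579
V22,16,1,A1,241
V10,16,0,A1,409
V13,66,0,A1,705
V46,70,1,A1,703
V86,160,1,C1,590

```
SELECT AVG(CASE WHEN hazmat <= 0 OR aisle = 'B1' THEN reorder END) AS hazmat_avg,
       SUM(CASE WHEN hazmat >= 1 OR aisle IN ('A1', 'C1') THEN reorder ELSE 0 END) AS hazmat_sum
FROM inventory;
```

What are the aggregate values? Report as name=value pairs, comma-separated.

hazmat_avg=105.6, hazmat_sum=934

[hazmat_avg: hazmat <= 0 OR aisle = 'B1']
bin=V17: ✗
bin=V39: ✗
bin=V50: ✓ → 171
bin=V36: ✗
bin=V73: ✗
bin=V42: ✓ → 179
bin=V83: ✓ → 96
bin=V22: ✗
bin=V10: ✓ → 16
bin=V13: ✓ → 66
bin=V46: ✗
bin=V86: ✗
hazmat_avg = (171 + 179 + 96 + 16 + 66) / 5 = 105.6
—
[hazmat_sum: hazmat >= 1 OR aisle IN ('A1', 'C1')]
bin=V17: ✓ → 137
bin=V39: ✓ → 84
bin=V50: ✗
bin=V36: ✓ → 189
bin=V73: ✓ → 17
bin=V42: ✓ → 179
bin=V83: ✗
bin=V22: ✓ → 16
bin=V10: ✓ → 16
bin=V13: ✓ → 66
bin=V46: ✓ → 70
bin=V86: ✓ → 160
hazmat_sum = 137 + 84 + 189 + 17 + 179 + 16 + 16 + 66 + 70 + 160 = 934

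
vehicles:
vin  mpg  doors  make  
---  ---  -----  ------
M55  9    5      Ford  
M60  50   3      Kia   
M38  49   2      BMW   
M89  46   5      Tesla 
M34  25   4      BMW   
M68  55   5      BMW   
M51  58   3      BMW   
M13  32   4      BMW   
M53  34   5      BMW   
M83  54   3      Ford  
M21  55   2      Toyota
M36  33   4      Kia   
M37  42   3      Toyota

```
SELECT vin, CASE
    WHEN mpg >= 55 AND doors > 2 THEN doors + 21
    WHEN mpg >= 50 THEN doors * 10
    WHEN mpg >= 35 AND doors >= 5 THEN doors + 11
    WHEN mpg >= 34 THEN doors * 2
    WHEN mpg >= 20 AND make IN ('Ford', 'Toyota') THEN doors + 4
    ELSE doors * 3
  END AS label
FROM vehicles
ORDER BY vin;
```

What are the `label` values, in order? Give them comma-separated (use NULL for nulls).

12, 20, 12, 12, 6, 4, 24, 10, 15, 30, 26, 30, 16

vin=M13: ELSE → 12
vin=M21: mpg >= 50 → 20
vin=M34: ELSE → 12
vin=M36: ELSE → 12
vin=M37: mpg >= 34 → 6
vin=M38: mpg >= 34 → 4
vin=M51: mpg >= 55 AND doors > 2 → 24
vin=M53: mpg >= 34 → 10
vin=M55: ELSE → 15
vin=M60: mpg >= 50 → 30
vin=M68: mpg >= 55 AND doors > 2 → 26
vin=M83: mpg >= 50 → 30
vin=M89: mpg >= 35 AND doors >= 5 → 16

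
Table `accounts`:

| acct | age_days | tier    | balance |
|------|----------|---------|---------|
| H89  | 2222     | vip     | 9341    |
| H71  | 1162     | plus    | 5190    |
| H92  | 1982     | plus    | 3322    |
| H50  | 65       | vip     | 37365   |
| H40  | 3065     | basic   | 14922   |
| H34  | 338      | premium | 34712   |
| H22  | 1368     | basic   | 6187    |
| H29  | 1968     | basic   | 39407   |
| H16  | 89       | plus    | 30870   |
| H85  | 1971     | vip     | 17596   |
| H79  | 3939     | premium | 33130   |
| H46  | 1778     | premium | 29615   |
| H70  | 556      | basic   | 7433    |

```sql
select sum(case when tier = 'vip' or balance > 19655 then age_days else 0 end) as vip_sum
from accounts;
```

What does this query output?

acct=H89: ✓ → 2222
acct=H71: ✗
acct=H92: ✗
acct=H50: ✓ → 65
acct=H40: ✗
acct=H34: ✓ → 338
acct=H22: ✗
acct=H29: ✓ → 1968
acct=H16: ✓ → 89
acct=H85: ✓ → 1971
acct=H79: ✓ → 3939
acct=H46: ✓ → 1778
acct=H70: ✗
vip_sum = 2222 + 65 + 338 + 1968 + 89 + 1971 + 3939 + 1778 = 12370

12370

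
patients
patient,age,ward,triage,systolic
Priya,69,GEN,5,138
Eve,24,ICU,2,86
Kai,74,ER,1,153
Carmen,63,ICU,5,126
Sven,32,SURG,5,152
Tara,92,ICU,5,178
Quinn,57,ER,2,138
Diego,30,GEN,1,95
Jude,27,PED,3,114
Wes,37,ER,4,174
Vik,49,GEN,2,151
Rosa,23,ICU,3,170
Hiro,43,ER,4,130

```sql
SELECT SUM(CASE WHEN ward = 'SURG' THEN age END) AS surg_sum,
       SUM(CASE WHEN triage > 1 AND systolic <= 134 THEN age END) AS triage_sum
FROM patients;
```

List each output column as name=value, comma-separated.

[surg_sum: ward = 'SURG']
patient=Priya: ✗
patient=Eve: ✗
patient=Kai: ✗
patient=Carmen: ✗
patient=Sven: ✓ → 32
patient=Tara: ✗
patient=Quinn: ✗
patient=Diego: ✗
patient=Jude: ✗
patient=Wes: ✗
patient=Vik: ✗
patient=Rosa: ✗
patient=Hiro: ✗
surg_sum = 32
—
[triage_sum: triage > 1 AND systolic <= 134]
patient=Priya: ✗
patient=Eve: ✓ → 24
patient=Kai: ✗
patient=Carmen: ✓ → 63
patient=Sven: ✗
patient=Tara: ✗
patient=Quinn: ✗
patient=Diego: ✗
patient=Jude: ✓ → 27
patient=Wes: ✗
patient=Vik: ✗
patient=Rosa: ✗
patient=Hiro: ✓ → 43
triage_sum = 24 + 63 + 27 + 43 = 157

surg_sum=32, triage_sum=157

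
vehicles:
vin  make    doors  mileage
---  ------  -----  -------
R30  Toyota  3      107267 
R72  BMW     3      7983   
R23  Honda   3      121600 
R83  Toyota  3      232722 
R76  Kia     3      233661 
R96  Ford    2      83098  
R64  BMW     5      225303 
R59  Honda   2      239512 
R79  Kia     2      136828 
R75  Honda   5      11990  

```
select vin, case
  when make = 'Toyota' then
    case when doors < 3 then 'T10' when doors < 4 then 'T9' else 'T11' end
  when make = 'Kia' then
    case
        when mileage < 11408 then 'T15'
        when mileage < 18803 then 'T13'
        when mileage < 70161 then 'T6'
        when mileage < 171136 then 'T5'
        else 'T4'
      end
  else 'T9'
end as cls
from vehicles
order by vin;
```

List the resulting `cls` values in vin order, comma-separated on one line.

vin=R23: make='Honda' → outer ELSE → T9
vin=R30: make='Toyota' → inner[doors < 4] → T9
vin=R59: make='Honda' → outer ELSE → T9
vin=R64: make='BMW' → outer ELSE → T9
vin=R72: make='BMW' → outer ELSE → T9
vin=R75: make='Honda' → outer ELSE → T9
vin=R76: make='Kia' → inner[ELSE] → T4
vin=R79: make='Kia' → inner[mileage < 171136] → T5
vin=R83: make='Toyota' → inner[doors < 4] → T9
vin=R96: make='Ford' → outer ELSE → T9

T9, T9, T9, T9, T9, T9, T4, T5, T9, T9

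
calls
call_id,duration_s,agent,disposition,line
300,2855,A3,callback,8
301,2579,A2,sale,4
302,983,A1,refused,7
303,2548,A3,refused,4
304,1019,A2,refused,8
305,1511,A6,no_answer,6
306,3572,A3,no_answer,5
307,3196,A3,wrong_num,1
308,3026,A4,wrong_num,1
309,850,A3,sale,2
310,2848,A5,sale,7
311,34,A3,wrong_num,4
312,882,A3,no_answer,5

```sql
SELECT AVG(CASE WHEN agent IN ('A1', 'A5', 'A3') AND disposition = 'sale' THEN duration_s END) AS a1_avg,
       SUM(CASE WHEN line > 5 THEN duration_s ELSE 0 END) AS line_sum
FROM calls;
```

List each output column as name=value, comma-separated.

a1_avg=1849, line_sum=9216

[a1_avg: agent IN ('A1', 'A5', 'A3') AND disposition = 'sale']
call_id=300: ✗
call_id=301: ✗
call_id=302: ✗
call_id=303: ✗
call_id=304: ✗
call_id=305: ✗
call_id=306: ✗
call_id=307: ✗
call_id=308: ✗
call_id=309: ✓ → 850
call_id=310: ✓ → 2848
call_id=311: ✗
call_id=312: ✗
a1_avg = (850 + 2848) / 2 = 1849
—
[line_sum: line > 5]
call_id=300: ✓ → 2855
call_id=301: ✗
call_id=302: ✓ → 983
call_id=303: ✗
call_id=304: ✓ → 1019
call_id=305: ✓ → 1511
call_id=306: ✗
call_id=307: ✗
call_id=308: ✗
call_id=309: ✗
call_id=310: ✓ → 2848
call_id=311: ✗
call_id=312: ✗
line_sum = 2855 + 983 + 1019 + 1511 + 2848 = 9216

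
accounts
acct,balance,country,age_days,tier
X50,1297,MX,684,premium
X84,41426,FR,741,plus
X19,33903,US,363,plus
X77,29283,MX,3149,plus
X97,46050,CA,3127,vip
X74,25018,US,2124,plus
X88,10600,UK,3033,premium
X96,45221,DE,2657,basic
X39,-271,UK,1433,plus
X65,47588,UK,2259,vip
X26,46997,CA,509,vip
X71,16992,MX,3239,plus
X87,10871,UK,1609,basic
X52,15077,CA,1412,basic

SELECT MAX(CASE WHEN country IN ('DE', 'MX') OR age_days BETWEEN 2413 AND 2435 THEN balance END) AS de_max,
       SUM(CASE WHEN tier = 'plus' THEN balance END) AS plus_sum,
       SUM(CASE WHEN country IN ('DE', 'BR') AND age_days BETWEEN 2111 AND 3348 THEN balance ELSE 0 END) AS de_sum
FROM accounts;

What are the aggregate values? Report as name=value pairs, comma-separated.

de_max=45221, plus_sum=146351, de_sum=45221

[de_max: country IN ('DE', 'MX') OR age_days BETWEEN 2413 AND 2435]
acct=X50: ✓ → 1297
acct=X84: ✗
acct=X19: ✗
acct=X77: ✓ → 29283
acct=X97: ✗
acct=X74: ✗
acct=X88: ✗
acct=X96: ✓ → 45221
acct=X39: ✗
acct=X65: ✗
acct=X26: ✗
acct=X71: ✓ → 16992
acct=X87: ✗
acct=X52: ✗
de_max = MAX(1297, 29283, 45221, 16992) = 45221
—
[plus_sum: tier = 'plus']
acct=X50: ✗
acct=X84: ✓ → 41426
acct=X19: ✓ → 33903
acct=X77: ✓ → 29283
acct=X97: ✗
acct=X74: ✓ → 25018
acct=X88: ✗
acct=X96: ✗
acct=X39: ✓ → -271
acct=X65: ✗
acct=X26: ✗
acct=X71: ✓ → 16992
acct=X87: ✗
acct=X52: ✗
plus_sum = 41426 + 33903 + 29283 + 25018 + -271 + 16992 = 146351
—
[de_sum: country IN ('DE', 'BR') AND age_days BETWEEN 2111 AND 3348]
acct=X50: ✗
acct=X84: ✗
acct=X19: ✗
acct=X77: ✗
acct=X97: ✗
acct=X74: ✗
acct=X88: ✗
acct=X96: ✓ → 45221
acct=X39: ✗
acct=X65: ✗
acct=X26: ✗
acct=X71: ✗
acct=X87: ✗
acct=X52: ✗
de_sum = 45221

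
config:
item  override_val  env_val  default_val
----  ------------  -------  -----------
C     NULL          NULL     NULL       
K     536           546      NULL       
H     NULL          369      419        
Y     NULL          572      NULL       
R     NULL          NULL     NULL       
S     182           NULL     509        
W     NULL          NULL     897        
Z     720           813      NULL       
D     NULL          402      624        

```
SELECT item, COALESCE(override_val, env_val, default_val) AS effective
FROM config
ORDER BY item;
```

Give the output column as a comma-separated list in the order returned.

item=C: override_val=NULL, env_val=NULL, default_val=NULL (all NULL) → NULL
item=D: override_val=NULL, env_val=402 → 402
item=H: override_val=NULL, env_val=369 → 369
item=K: override_val=536 → 536
item=R: override_val=NULL, env_val=NULL, default_val=NULL (all NULL) → NULL
item=S: override_val=182 → 182
item=W: override_val=NULL, env_val=NULL, default_val=897 → 897
item=Y: override_val=NULL, env_val=572 → 572
item=Z: override_val=720 → 720

NULL, 402, 369, 536, NULL, 182, 897, 572, 720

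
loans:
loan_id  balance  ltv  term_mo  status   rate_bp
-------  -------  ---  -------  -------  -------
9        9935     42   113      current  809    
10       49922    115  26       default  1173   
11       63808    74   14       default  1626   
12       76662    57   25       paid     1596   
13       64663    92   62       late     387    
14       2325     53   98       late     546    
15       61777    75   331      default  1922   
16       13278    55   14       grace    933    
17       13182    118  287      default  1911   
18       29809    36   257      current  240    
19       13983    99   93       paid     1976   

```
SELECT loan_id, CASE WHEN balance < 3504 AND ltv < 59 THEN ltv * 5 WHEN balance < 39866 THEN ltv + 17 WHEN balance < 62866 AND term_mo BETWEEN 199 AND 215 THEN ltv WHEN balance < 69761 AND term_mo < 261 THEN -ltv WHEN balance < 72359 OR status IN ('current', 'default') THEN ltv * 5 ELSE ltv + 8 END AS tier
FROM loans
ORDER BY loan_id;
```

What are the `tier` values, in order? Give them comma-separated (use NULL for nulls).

loan_id=9: balance < 39866 → 59
loan_id=10: balance < 69761 AND term_mo < 261 → -115
loan_id=11: balance < 69761 AND term_mo < 261 → -74
loan_id=12: ELSE → 65
loan_id=13: balance < 69761 AND term_mo < 261 → -92
loan_id=14: balance < 3504 AND ltv < 59 → 265
loan_id=15: balance < 72359 OR status IN ('current', 'default') → 375
loan_id=16: balance < 39866 → 72
loan_id=17: balance < 39866 → 135
loan_id=18: balance < 39866 → 53
loan_id=19: balance < 39866 → 116

59, -115, -74, 65, -92, 265, 375, 72, 135, 53, 116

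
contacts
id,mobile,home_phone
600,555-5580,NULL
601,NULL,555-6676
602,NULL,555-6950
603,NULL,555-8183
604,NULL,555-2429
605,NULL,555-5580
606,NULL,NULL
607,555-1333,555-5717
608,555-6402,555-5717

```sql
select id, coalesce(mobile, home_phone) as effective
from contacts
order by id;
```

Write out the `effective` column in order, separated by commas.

555-5580, 555-6676, 555-6950, 555-8183, 555-2429, 555-5580, NULL, 555-1333, 555-6402

id=600: mobile=555-5580 → 555-5580
id=601: mobile=NULL, home_phone=555-6676 → 555-6676
id=602: mobile=NULL, home_phone=555-6950 → 555-6950
id=603: mobile=NULL, home_phone=555-8183 → 555-8183
id=604: mobile=NULL, home_phone=555-2429 → 555-2429
id=605: mobile=NULL, home_phone=555-5580 → 555-5580
id=606: mobile=NULL, home_phone=NULL (all NULL) → NULL
id=607: mobile=555-1333 → 555-1333
id=608: mobile=555-6402 → 555-6402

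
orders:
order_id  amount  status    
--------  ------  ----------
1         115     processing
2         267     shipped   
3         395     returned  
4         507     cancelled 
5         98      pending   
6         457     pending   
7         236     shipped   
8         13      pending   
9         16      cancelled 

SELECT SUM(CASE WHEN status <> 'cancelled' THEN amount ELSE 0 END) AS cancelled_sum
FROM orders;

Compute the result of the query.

order_id=1: ✓ → 115
order_id=2: ✓ → 267
order_id=3: ✓ → 395
order_id=4: ✗
order_id=5: ✓ → 98
order_id=6: ✓ → 457
order_id=7: ✓ → 236
order_id=8: ✓ → 13
order_id=9: ✗
cancelled_sum = 115 + 267 + 395 + 98 + 457 + 236 + 13 = 1581

1581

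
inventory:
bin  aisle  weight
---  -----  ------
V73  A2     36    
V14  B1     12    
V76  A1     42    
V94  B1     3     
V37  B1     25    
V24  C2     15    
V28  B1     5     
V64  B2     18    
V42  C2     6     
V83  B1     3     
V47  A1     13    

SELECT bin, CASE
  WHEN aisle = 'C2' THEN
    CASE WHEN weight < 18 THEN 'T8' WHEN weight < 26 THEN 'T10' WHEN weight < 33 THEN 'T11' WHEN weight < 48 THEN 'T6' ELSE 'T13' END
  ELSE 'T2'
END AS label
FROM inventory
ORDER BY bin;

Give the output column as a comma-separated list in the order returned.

bin=V14: aisle='B1' → outer ELSE → T2
bin=V24: aisle='C2' → inner[weight < 18] → T8
bin=V28: aisle='B1' → outer ELSE → T2
bin=V37: aisle='B1' → outer ELSE → T2
bin=V42: aisle='C2' → inner[weight < 18] → T8
bin=V47: aisle='A1' → outer ELSE → T2
bin=V64: aisle='B2' → outer ELSE → T2
bin=V73: aisle='A2' → outer ELSE → T2
bin=V76: aisle='A1' → outer ELSE → T2
bin=V83: aisle='B1' → outer ELSE → T2
bin=V94: aisle='B1' → outer ELSE → T2

T2, T8, T2, T2, T8, T2, T2, T2, T2, T2, T2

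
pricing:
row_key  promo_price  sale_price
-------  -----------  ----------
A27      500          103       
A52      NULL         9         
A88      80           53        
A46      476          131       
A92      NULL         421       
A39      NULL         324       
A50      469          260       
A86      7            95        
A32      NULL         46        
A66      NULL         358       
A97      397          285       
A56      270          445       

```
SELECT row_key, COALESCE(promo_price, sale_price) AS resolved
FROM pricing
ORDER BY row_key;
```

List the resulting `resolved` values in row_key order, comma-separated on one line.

500, 46, 324, 476, 469, 9, 270, 358, 7, 80, 421, 397

row_key=A27: promo_price=500 → 500
row_key=A32: promo_price=NULL, sale_price=46 → 46
row_key=A39: promo_price=NULL, sale_price=324 → 324
row_key=A46: promo_price=476 → 476
row_key=A50: promo_price=469 → 469
row_key=A52: promo_price=NULL, sale_price=9 → 9
row_key=A56: promo_price=270 → 270
row_key=A66: promo_price=NULL, sale_price=358 → 358
row_key=A86: promo_price=7 → 7
row_key=A88: promo_price=80 → 80
row_key=A92: promo_price=NULL, sale_price=421 → 421
row_key=A97: promo_price=397 → 397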